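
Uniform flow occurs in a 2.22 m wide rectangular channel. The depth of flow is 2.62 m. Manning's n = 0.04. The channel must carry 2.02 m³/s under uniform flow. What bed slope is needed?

S = 0.000269

Flow area A = b·y = 2.22 × 2.62 = 5.816 m². Wetted perimeter P = b + 2y = 2.22 + 2×2.62 = 7.46 m.
Hydraulic radius R = A/P = 5.816/7.46 = 0.7797 m.
From Manning's equation, S = [nQ / (1 A R^(2/3))]² = [0.04 × 2.02 / (1 × 5.816 × 0.7797^(2/3))]² = 0.000269.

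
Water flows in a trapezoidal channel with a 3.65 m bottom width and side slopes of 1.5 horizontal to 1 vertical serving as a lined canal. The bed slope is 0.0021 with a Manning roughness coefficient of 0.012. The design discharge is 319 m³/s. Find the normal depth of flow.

Manning's equation rearranged: A R^(2/3) = nQ / (1·√S) = 0.012 × 319 / (√0.0021) = 83.53.
Trying y = 3.57 m: A R^(2/3) = 50.11 — short.
Trying y = 5.71 m: A R^(2/3) = 141.1 — over.
Trying y = 4.52 m: A R^(2/3) = 83.65 — matches.

y_n = 4.52 m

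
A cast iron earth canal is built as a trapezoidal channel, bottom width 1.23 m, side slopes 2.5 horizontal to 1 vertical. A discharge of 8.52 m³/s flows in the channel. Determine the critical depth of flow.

At critical depth, Q² T / (g A³) = 1, i.e. A³/T = Q²/g = 8.52²/9.81 = 7.4.
Try y = 0.819 m: A³/T = 3.632 — short.
Try y = 1.13 m: A³/T = 13.98 — over.
Try y = 0.972 m: A³/T = 7.393 — ≈ 7.4.

y_c = 0.972 m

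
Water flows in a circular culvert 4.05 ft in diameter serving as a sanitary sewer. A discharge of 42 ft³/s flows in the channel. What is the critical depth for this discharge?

At critical depth, Q² T / (g A³) = 1, i.e. A³/T = Q²/g = 42²/32.2 = 54.78.
At y = 2.14 ft: A³/T = 81.48 — too large.
At y = 1.73 ft: A³/T = 36.13 — too small.
At y = 1.93 ft: A³/T = 54.92 — ≈ 54.78.

y_c = 1.93 ft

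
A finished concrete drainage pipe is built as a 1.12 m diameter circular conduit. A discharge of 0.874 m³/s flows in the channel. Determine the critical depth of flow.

At critical depth, Q² T / (g A³) = 1, i.e. A³/T = Q²/g = 0.874²/9.81 = 0.07787.
Trying y = 0.596 m: A³/T = 0.1354 — high.
Trying y = 0.409 m: A³/T = 0.03199 — low.
Trying y = 0.516 m: A³/T = 0.07806 — matches.

y_c = 0.516 m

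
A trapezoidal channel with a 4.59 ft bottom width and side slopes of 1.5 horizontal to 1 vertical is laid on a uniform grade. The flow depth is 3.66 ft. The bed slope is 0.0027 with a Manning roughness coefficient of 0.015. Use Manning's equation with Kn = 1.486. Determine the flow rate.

Q = 309 ft³/s

With bottom width b = 4.59 ft and side slope z = 1.5: A = (b + zy)y = (4.59 + 1.5×3.66)×3.66 = 36.89 ft²; P = b + 2y√(1+z²) = 4.59 + 2×3.66×1.803 = 17.79 ft.
Hydraulic radius R = A/P = 36.89/17.79 = 2.074 ft.
Manning's equation: Q = (1.486/n) A R^(2/3) S^(1/2) = (1.486/0.015) × 36.89 × 2.074^(2/3) × 0.0027^(1/2) = 309 ft³/s.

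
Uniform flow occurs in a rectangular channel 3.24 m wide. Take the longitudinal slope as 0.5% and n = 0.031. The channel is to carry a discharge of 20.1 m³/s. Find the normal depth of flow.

Manning's equation rearranged: A R^(2/3) = nQ / (1·√S) = 0.031 × 20.1 / (√0.005) = 8.812.
Try y = 1.87 m: A R^(2/3) = 5.513 — too small.
Try y = 2.7 m: A R^(2/3) = 8.821 — matches.

y_n = 2.7 m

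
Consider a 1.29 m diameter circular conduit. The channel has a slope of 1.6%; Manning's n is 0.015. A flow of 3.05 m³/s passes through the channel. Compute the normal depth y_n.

y_n = 0.712 m

Manning's equation rearranged: A R^(2/3) = nQ / (1·√S) = 0.015 × 3.05 / (√0.016) = 0.3617.
Trying y = 0.887 m: A R^(2/3) = 0.5026 — over.
Trying y = 0.712 m: A R^(2/3) = 0.3621 — ≈ 0.3617.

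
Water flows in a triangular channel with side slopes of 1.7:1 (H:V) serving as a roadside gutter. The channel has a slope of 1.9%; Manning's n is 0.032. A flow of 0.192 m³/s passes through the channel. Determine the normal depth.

Manning's equation rearranged: A R^(2/3) = nQ / (1·√S) = 0.032 × 0.192 / (√0.019) = 0.04457.
Try y = 0.401 m: A R^(2/3) = 0.08481 — over.
Try y = 0.222 m: A R^(2/3) = 0.01753 — short.
Try y = 0.315 m: A R^(2/3) = 0.04456 — ≈ 0.04457.

y_n = 0.315 m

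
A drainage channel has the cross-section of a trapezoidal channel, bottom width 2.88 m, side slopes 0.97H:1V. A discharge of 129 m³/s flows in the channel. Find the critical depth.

y_c = 3.91 m

At critical depth, Q² T / (g A³) = 1, i.e. A³/T = Q²/g = 129²/9.81 = 1696.
Try y = 4.35 m: A³/T = 2602 — high.
Try y = 3.91 m: A³/T = 1697 — close enough.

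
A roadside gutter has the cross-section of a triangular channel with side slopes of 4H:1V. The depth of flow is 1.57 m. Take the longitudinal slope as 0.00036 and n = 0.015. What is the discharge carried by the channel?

For a triangular section with side slope z = 4: A = zy² = 4×1.57² = 9.86 m²; P = 2y√(1+z²) = 2×1.57×4.123 = 12.95 m.
Hydraulic radius R = A/P = 9.86/12.95 = 0.7616 m.
Manning's equation: Q = (1/n) A R^(2/3) S^(1/2) = (1/0.015) × 9.86 × 0.7616^(2/3) × 0.00036^(1/2) = 10.4 m³/s.

Q = 10.4 m³/s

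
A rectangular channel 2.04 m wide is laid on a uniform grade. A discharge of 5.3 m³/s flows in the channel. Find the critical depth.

y_c = 0.883 m

For a rectangular channel, critical depth y_c = (q²/g)^(1/3) where q = Q/b = 5.3/2.04 = 2.598 m²/s.
So y_c = (2.598²/9.81)^(1/3) = 0.883 m.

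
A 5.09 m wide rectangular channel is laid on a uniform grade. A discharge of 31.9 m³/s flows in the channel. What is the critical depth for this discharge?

For a rectangular channel, critical depth y_c = (q²/g)^(1/3) where q = Q/b = 31.9/5.09 = 6.267 m²/s.
So y_c = (6.267²/9.81)^(1/3) = 1.59 m.

y_c = 1.59 m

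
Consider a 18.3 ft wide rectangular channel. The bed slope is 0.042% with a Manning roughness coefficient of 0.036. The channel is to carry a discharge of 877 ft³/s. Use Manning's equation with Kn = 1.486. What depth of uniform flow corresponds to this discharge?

y_n = 17.2 ft

Manning's equation rearranged: A R^(2/3) = nQ / (1.486·√S) = 0.036 × 877 / (1.486 × √0.00042) = 1037.
Try y = 14.6 ft: A R^(2/3) = 845 — too small.
Try y = 19.2 ft: A R^(2/3) = 1185 — too large.
Try y = 17.2 ft: A R^(2/3) = 1036 — ≈ 1037.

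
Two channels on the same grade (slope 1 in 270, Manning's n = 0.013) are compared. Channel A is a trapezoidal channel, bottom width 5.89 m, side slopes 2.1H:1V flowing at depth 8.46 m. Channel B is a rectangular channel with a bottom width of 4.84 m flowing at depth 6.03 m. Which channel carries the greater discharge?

Channel A: With bottom width b = 5.89 m and side slope z = 2.1: A = (b + zy)y = (5.89 + 2.1×8.46)×8.46 = 200.1 m²; P = b + 2y√(1+z²) = 5.89 + 2×8.46×2.326 = 45.24 m. Hydraulic radius R = A/P = 200.1/45.24 = 4.423 m. Q_A = (1/0.013)·200.1·4.423^(2/3)·√0.003704 = 2525 m³/s.
Channel B: Flow area A = b·y = 4.84 × 6.03 = 29.19 m². Wetted perimeter P = b + 2y = 4.84 + 2×6.03 = 16.9 m. Hydraulic radius R = A/P = 29.19/16.9 = 1.727 m. Q_B = (1/0.013)·29.19·1.727^(2/3)·√0.003704 = 196.7 m³/s.
Q_A = 2525 m³/s vs Q_B = 196.7 m³/s, so channel A carries more.

channel A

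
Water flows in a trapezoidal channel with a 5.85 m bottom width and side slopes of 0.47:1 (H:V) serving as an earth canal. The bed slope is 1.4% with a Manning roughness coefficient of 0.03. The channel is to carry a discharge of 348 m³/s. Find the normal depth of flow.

Manning's equation rearranged: A R^(2/3) = nQ / (1·√S) = 0.03 × 348 / (√0.014) = 88.23.
Trying y = 3.86 m: A R^(2/3) = 47.85 — low.
Trying y = 6.89 m: A R^(2/3) = 129.4 — high.
Trying y = 5.54 m: A R^(2/3) = 88.29 — ≈ 88.23.

y_n = 5.54 m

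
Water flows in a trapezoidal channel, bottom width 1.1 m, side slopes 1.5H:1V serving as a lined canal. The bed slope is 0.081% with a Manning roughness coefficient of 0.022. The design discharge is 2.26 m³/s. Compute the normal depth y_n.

Manning's equation rearranged: A R^(2/3) = nQ / (1·√S) = 0.022 × 2.26 / (√0.00081) = 1.747.
At y = 0.765 m: A R^(2/3) = 1.003 — too small.
At y = 1.19 m: A R^(2/3) = 2.541 — too large.
At y = 0.999 m: A R^(2/3) = 1.747 — close enough.

y_n = 0.999 m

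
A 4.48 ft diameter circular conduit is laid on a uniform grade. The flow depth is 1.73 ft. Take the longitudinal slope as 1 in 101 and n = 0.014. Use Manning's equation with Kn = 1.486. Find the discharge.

Q = 56.7 ft³/s

For a circular section of diameter D = 4.48 ft at depth y = 1.73 ft, the central angle is θ = 2 arccos(1 − 2y/D) = 2.682 rad. Then A = (D²/8)(θ − sin θ) = 5.617 ft² and P = Dθ/2 = 6.008 ft.
Hydraulic radius R = A/P = 5.617/6.008 = 0.9349 ft.
Manning's equation: Q = (1.486/n) A R^(2/3) S^(1/2) = (1.486/0.014) × 5.617 × 0.9349^(2/3) × 0.009901^(1/2) = 56.7 ft³/s.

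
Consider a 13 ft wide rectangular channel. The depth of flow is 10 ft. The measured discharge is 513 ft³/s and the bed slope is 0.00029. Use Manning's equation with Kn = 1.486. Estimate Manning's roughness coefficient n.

n = 0.016

Flow area A = b·y = 13 × 10 = 130 ft². Wetted perimeter P = b + 2y = 13 + 2×10 = 33 ft.
Hydraulic radius R = A/P = 130/33 = 3.939 ft.
Rearranging Manning's equation: n = (1.486/Q) A R^(2/3) S^(1/2) = (1.486/513) × 130 × 3.939^(2/3) × √0.00029 = 0.016.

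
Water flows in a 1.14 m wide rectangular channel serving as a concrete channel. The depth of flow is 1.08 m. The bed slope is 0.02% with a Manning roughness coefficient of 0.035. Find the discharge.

Q = 0.258 m³/s

Flow area A = b·y = 1.14 × 1.08 = 1.231 m². Wetted perimeter P = b + 2y = 1.14 + 2×1.08 = 3.3 m.
Hydraulic radius R = A/P = 1.231/3.3 = 0.3731 m.
Manning's equation: Q = (1/n) A R^(2/3) S^(1/2) = (1/0.035) × 1.231 × 0.3731^(2/3) × 0.0002^(1/2) = 0.258 m³/s.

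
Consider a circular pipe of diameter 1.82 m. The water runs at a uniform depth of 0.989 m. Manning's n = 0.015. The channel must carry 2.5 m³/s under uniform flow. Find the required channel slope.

For a circular section of diameter D = 1.82 m at depth y = 0.989 m, the central angle is θ = 2 arccos(1 − 2y/D) = 3.315 rad. Then A = (D²/8)(θ − sin θ) = 1.444 m² and P = Dθ/2 = 3.017 m.
Hydraulic radius R = A/P = 1.444/3.017 = 0.4787 m.
From Manning's equation, S = [nQ / (1 A R^(2/3))]² = [0.015 × 2.5 / (1 × 1.444 × 0.4787^(2/3))]² = 0.0018.

S = 0.0018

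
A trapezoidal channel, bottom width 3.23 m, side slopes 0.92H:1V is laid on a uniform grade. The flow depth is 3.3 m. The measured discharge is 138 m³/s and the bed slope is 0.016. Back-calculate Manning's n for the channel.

n = 0.0269

With bottom width b = 3.23 m and side slope z = 0.92: A = (b + zy)y = (3.23 + 0.92×3.3)×3.3 = 20.68 m²; P = b + 2y√(1+z²) = 3.23 + 2×3.3×1.359 = 12.2 m.
Hydraulic radius R = A/P = 20.68/12.2 = 1.695 m.
Rearranging Manning's equation: n = (1/Q) A R^(2/3) S^(1/2) = (1/138) × 20.68 × 1.695^(2/3) × √0.016 = 0.0269.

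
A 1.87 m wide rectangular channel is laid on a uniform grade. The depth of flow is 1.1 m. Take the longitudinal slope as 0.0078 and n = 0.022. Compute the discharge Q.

Flow area A = b·y = 1.87 × 1.1 = 2.057 m². Wetted perimeter P = b + 2y = 1.87 + 2×1.1 = 4.07 m.
Hydraulic radius R = A/P = 2.057/4.07 = 0.5054 m.
Manning's equation: Q = (1/n) A R^(2/3) S^(1/2) = (1/0.022) × 2.057 × 0.5054^(2/3) × 0.0078^(1/2) = 5.24 m³/s.

Q = 5.24 m³/s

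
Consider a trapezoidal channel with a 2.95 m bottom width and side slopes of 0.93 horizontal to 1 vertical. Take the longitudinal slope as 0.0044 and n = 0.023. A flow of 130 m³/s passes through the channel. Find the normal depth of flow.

Manning's equation rearranged: A R^(2/3) = nQ / (1·√S) = 0.023 × 130 / (√0.0044) = 45.08.
At y = 4.65 m: A R^(2/3) = 56.55 — too large.
At y = 4.17 m: A R^(2/3) = 44.98 — matches.

y_n = 4.17 m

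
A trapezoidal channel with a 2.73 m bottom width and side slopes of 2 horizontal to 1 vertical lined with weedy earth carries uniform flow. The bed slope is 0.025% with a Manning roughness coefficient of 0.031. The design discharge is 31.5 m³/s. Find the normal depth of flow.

Manning's equation rearranged: A R^(2/3) = nQ / (1·√S) = 0.031 × 31.5 / (√0.00025) = 61.76.
Try y = 4.83 m: A R^(2/3) = 109 — high.
Try y = 2.67 m: A R^(2/3) = 27.84 — low.
Try y = 3.79 m: A R^(2/3) = 61.73 — matches.

y_n = 3.79 m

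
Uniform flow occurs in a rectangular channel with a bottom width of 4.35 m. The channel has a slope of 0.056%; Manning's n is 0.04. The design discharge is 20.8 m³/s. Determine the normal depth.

y_n = 5.93 m

Manning's equation rearranged: A R^(2/3) = nQ / (1·√S) = 0.04 × 20.8 / (√0.00056) = 35.16.
Trying y = 4.15 m: A R^(2/3) = 22.88 — short.
Trying y = 6.43 m: A R^(2/3) = 38.66 — over.
Trying y = 5.93 m: A R^(2/3) = 35.16 — close enough.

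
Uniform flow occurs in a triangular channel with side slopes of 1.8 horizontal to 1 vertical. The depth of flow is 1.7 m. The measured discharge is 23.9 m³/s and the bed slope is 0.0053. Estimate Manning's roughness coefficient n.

n = 0.013

For a triangular section with side slope z = 1.8: A = zy² = 1.8×1.7² = 5.202 m²; P = 2y√(1+z²) = 2×1.7×2.059 = 7.001 m.
Hydraulic radius R = A/P = 5.202/7.001 = 0.743 m.
Rearranging Manning's equation: n = (1/Q) A R^(2/3) S^(1/2) = (1/23.9) × 5.202 × 0.743^(2/3) × √0.0053 = 0.013.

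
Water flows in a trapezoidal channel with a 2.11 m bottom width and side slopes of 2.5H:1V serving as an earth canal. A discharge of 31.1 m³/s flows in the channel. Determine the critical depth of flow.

At critical depth, Q² T / (g A³) = 1, i.e. A³/T = Q²/g = 31.1²/9.81 = 98.59.
Try y = 2.01 m: A³/T = 242.6 — high.
Try y = 1.36 m: A³/T = 47.23 — low.
Try y = 1.62 m: A³/T = 97.33 — ≈ 98.59.

y_c = 1.62 m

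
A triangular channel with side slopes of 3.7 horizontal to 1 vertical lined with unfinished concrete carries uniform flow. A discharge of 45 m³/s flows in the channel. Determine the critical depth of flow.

At critical depth, Q² T / (g A³) = 1, i.e. A³/T = Q²/g = 45²/9.81 = 206.4.
Try y = 1.58 m: A³/T = 67.4 — too small.
Try y = 2.37 m: A³/T = 511.8 — too large.
Try y = 1.98 m: A³/T = 208.3 — close enough.

y_c = 1.98 m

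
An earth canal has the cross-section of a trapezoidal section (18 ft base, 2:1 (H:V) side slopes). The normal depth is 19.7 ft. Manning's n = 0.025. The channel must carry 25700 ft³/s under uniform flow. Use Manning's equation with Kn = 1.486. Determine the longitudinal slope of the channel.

With bottom width b = 18 ft and side slope z = 2: A = (b + zy)y = (18 + 2×19.7)×19.7 = 1131 ft²; P = b + 2y√(1+z²) = 18 + 2×19.7×2.236 = 106.1 ft.
Hydraulic radius R = A/P = 1131/106.1 = 10.66 ft.
From Manning's equation, S = [nQ / (1.486 A R^(2/3))]² = [0.025 × 25700 / (1.486 × 1131 × 10.66^(2/3))]² = 0.00623.

S = 0.00623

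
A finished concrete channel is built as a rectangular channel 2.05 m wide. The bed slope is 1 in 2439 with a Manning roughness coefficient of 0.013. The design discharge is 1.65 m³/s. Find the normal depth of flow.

y_n = 0.858 m

Manning's equation rearranged: A R^(2/3) = nQ / (1·√S) = 0.013 × 1.65 / (√0.00041) = 1.059.
At y = 0.74 m: A R^(2/3) = 0.8639 — low.
At y = 0.947 m: A R^(2/3) = 1.21 — high.
At y = 0.858 m: A R^(2/3) = 1.059 — ≈ 1.059.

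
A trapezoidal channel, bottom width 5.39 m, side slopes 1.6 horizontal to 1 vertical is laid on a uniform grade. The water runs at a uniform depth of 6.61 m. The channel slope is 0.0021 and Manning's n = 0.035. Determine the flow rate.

Q = 317 m³/s

With bottom width b = 5.39 m and side slope z = 1.6: A = (b + zy)y = (5.39 + 1.6×6.61)×6.61 = 105.5 m²; P = b + 2y√(1+z²) = 5.39 + 2×6.61×1.887 = 30.33 m.
Hydraulic radius R = A/P = 105.5/30.33 = 3.479 m.
Manning's equation: Q = (1/n) A R^(2/3) S^(1/2) = (1/0.035) × 105.5 × 3.479^(2/3) × 0.0021^(1/2) = 317 m³/s.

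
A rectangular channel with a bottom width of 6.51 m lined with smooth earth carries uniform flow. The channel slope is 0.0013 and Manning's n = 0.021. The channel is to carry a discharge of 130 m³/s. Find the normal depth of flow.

y_n = 6.86 m

Manning's equation rearranged: A R^(2/3) = nQ / (1·√S) = 0.021 × 130 / (√0.0013) = 75.72.
Try y = 6.17 m: A R^(2/3) = 66.51 — low.
Try y = 8.04 m: A R^(2/3) = 91.65 — high.
Try y = 6.86 m: A R^(2/3) = 75.71 — close enough.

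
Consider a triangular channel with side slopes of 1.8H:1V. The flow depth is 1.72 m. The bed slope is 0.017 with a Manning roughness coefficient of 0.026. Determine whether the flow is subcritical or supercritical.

supercritical

For a triangular section with side slope z = 1.8: A = zy² = 1.8×1.72² = 5.325 m²; P = 2y√(1+z²) = 2×1.72×2.059 = 7.083 m.
Hydraulic radius R = A/P = 5.325/7.083 = 0.7518 m.
V = (1/n) R^(2/3) √S = (1/0.026) × 0.7518^(2/3) × √0.017 = 4.146 m/s. Hydraulic depth D_h = A/T = 5.325/6.192 = 0.86 m.
Froude number Fr = V/√(g·D_h) = 4.146/√(9.81×0.86) = 1.43, which is greater than 1, so the flow is supercritical.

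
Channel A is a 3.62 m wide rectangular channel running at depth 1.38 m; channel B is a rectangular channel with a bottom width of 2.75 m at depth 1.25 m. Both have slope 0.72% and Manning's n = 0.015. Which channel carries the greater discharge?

Channel A: Flow area A = b·y = 3.62 × 1.38 = 4.996 m². Wetted perimeter P = b + 2y = 3.62 + 2×1.38 = 6.38 m. Hydraulic radius R = A/P = 4.996/6.38 = 0.783 m. Q_A = (1/0.015)·4.996·0.783^(2/3)·√0.0072 = 24.01 m³/s.
Channel B: Flow area A = b·y = 2.75 × 1.25 = 3.438 m². Wetted perimeter P = b + 2y = 2.75 + 2×1.25 = 5.25 m. Hydraulic radius R = A/P = 3.438/5.25 = 0.6548 m. Q_B = (1/0.015)·3.438·0.6548^(2/3)·√0.0072 = 14.66 m³/s.
Q_A = 24.01 m³/s vs Q_B = 14.66 m³/s, so channel A carries more.

channel A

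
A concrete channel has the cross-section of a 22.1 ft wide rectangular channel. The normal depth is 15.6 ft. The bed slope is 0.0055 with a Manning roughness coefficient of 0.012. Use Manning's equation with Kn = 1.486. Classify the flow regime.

supercritical

Flow area A = b·y = 22.1 × 15.6 = 344.8 ft². Wetted perimeter P = b + 2y = 22.1 + 2×15.6 = 53.3 ft.
Hydraulic radius R = A/P = 344.8/53.3 = 6.468 ft.
V = (1.486/n) R^(2/3) √S = (1.486/0.012) × 6.468^(2/3) × √0.0055 = 31.88 ft/s. Hydraulic depth D_h = A/T = 344.8/22.1 = 15.6 ft.
Froude number Fr = V/√(g·D_h) = 31.88/√(32.2×15.6) = 1.42, which is greater than 1, so the flow is supercritical.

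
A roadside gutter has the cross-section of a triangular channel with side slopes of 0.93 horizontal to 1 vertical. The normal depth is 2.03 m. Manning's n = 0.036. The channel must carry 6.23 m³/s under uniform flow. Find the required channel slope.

S = 0.0056

For a triangular section with side slope z = 0.93: A = zy² = 0.93×2.03² = 3.832 m²; P = 2y√(1+z²) = 2×2.03×1.366 = 5.544 m.
Hydraulic radius R = A/P = 3.832/5.544 = 0.6912 m.
From Manning's equation, S = [nQ / (1 A R^(2/3))]² = [0.036 × 6.23 / (1 × 3.832 × 0.6912^(2/3))]² = 0.0056.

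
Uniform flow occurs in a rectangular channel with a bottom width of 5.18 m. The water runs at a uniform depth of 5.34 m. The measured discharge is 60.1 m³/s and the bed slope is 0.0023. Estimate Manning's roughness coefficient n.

n = 0.032

Flow area A = b·y = 5.18 × 5.34 = 27.66 m². Wetted perimeter P = b + 2y = 5.18 + 2×5.34 = 15.86 m.
Hydraulic radius R = A/P = 27.66/15.86 = 1.744 m.
Rearranging Manning's equation: n = (1/Q) A R^(2/3) S^(1/2) = (1/60.1) × 27.66 × 1.744^(2/3) × √0.0023 = 0.032.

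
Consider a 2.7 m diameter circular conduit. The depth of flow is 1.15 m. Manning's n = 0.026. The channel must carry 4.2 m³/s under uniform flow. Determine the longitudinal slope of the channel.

For a circular section of diameter D = 2.7 m at depth y = 1.15 m, the central angle is θ = 2 arccos(1 − 2y/D) = 2.844 rad. Then A = (D²/8)(θ − sin θ) = 2.325 m² and P = Dθ/2 = 3.84 m.
Hydraulic radius R = A/P = 2.325/3.84 = 0.6055 m.
From Manning's equation, S = [nQ / (1 A R^(2/3))]² = [0.026 × 4.2 / (1 × 2.325 × 0.6055^(2/3))]² = 0.00431.

S = 0.00431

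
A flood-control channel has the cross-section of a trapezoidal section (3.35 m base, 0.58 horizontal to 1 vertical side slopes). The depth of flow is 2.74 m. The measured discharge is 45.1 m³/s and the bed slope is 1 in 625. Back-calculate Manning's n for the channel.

With bottom width b = 3.35 m and side slope z = 0.58: A = (b + zy)y = (3.35 + 0.58×2.74)×2.74 = 13.53 m²; P = b + 2y√(1+z²) = 3.35 + 2×2.74×1.156 = 9.685 m.
Hydraulic radius R = A/P = 13.53/9.685 = 1.397 m.
Rearranging Manning's equation: n = (1/Q) A R^(2/3) S^(1/2) = (1/45.1) × 13.53 × 1.397^(2/3) × √0.0016 = 0.015.

n = 0.015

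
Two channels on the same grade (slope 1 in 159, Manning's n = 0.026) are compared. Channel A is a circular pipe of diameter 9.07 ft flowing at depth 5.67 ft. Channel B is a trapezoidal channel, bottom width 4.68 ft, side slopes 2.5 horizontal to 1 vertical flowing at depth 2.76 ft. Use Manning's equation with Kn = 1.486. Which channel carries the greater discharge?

channel A

Channel A: For a circular section of diameter D = 9.07 ft at depth y = 5.67 ft, the central angle is θ = 2 arccos(1 − 2y/D) = 3.648 rad. Then A = (D²/8)(θ − sin θ) = 42.49 ft² and P = Dθ/2 = 16.54 ft. Hydraulic radius R = A/P = 42.49/16.54 = 2.569 ft. Q_A = (1.486/0.026)·42.49·2.569^(2/3)·√0.006289 = 361.2 ft³/s.
Channel B: With bottom width b = 4.68 ft and side slope z = 2.5: A = (b + zy)y = (4.68 + 2.5×2.76)×2.76 = 31.96 ft²; P = b + 2y√(1+z²) = 4.68 + 2×2.76×2.693 = 19.54 ft. Hydraulic radius R = A/P = 31.96/19.54 = 1.635 ft. Q_B = (1.486/0.026)·31.96·1.635^(2/3)·√0.006289 = 201.1 ft³/s.
Q_A = 361.2 ft³/s vs Q_B = 201.1 ft³/s, so channel A carries more.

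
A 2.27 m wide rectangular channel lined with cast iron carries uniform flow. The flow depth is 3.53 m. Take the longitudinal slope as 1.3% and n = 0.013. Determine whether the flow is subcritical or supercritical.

supercritical

Flow area A = b·y = 2.27 × 3.53 = 8.013 m². Wetted perimeter P = b + 2y = 2.27 + 2×3.53 = 9.33 m.
Hydraulic radius R = A/P = 8.013/9.33 = 0.8589 m.
V = (1/n) R^(2/3) √S = (1/0.013) × 0.8589^(2/3) × √0.013 = 7.925 m/s. Hydraulic depth D_h = A/T = 8.013/2.27 = 3.53 m.
Froude number Fr = V/√(g·D_h) = 7.925/√(9.81×3.53) = 1.35, which is greater than 1, so the flow is supercritical.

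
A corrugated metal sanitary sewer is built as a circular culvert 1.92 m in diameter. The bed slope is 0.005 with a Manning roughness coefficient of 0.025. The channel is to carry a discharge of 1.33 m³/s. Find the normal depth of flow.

Manning's equation rearranged: A R^(2/3) = nQ / (1·√S) = 0.025 × 1.33 / (√0.005) = 0.4702.
Trying y = 0.751 m: A R^(2/3) = 0.5741 — over.
Trying y = 0.56 m: A R^(2/3) = 0.3291 — short.
Trying y = 0.675 m: A R^(2/3) = 0.4706 — close enough.

y_n = 0.675 m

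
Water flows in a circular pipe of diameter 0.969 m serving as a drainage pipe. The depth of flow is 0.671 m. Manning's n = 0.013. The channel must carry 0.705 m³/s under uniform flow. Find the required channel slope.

For a circular section of diameter D = 0.969 m at depth y = 0.671 m, the central angle is θ = 2 arccos(1 − 2y/D) = 3.932 rad. Then A = (D²/8)(θ − sin θ) = 0.5449 m² and P = Dθ/2 = 1.905 m.
Hydraulic radius R = A/P = 0.5449/1.905 = 0.286 m.
From Manning's equation, S = [nQ / (1 A R^(2/3))]² = [0.013 × 0.705 / (1 × 0.5449 × 0.286^(2/3))]² = 0.0015.

S = 0.0015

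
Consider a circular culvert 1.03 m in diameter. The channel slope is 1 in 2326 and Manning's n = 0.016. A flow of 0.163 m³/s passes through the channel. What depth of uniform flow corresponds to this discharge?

y_n = 0.436 m

Manning's equation rearranged: A R^(2/3) = nQ / (1·√S) = 0.016 × 0.163 / (√0.0004299) = 0.1258.
At y = 0.508 m: A R^(2/3) = 0.1647 — too large.
At y = 0.436 m: A R^(2/3) = 0.126 — ≈ 0.1258.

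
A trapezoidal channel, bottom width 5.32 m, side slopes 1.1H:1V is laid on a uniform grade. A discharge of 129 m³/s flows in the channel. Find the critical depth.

y_c = 3.13 m

At critical depth, Q² T / (g A³) = 1, i.e. A³/T = Q²/g = 129²/9.81 = 1696.
Trying y = 4.01 m: A³/T = 4201 — high.
Trying y = 2.24 m: A³/T = 517.3 — low.
Trying y = 3.13 m: A³/T = 1691 — ≈ 1696.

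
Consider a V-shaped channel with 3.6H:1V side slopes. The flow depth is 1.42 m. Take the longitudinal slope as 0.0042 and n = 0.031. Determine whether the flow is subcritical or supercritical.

subcritical

For a triangular section with side slope z = 3.6: A = zy² = 3.6×1.42² = 7.259 m²; P = 2y√(1+z²) = 2×1.42×3.736 = 10.61 m.
Hydraulic radius R = A/P = 7.259/10.61 = 0.6841 m.
V = (1/n) R^(2/3) √S = (1/0.031) × 0.6841^(2/3) × √0.0042 = 1.623 m/s. Hydraulic depth D_h = A/T = 7.259/10.22 = 0.71 m.
Froude number Fr = V/√(g·D_h) = 1.623/√(9.81×0.71) = 0.615, which is less than 1, so the flow is subcritical.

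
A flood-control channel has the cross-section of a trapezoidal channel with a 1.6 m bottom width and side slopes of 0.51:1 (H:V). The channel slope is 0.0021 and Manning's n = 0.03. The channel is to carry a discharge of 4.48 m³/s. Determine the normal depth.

y_n = 1.53 m

Manning's equation rearranged: A R^(2/3) = nQ / (1·√S) = 0.03 × 4.48 / (√0.0021) = 2.933.
Trying y = 1.9 m: A R^(2/3) = 4.318 — high.
Trying y = 1.53 m: A R^(2/3) = 2.935 — ≈ 2.933.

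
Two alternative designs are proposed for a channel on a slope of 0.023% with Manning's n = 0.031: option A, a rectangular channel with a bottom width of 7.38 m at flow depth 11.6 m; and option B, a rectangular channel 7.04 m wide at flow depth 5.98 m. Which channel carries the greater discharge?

Channel A: Flow area A = b·y = 7.38 × 11.6 = 85.61 m². Wetted perimeter P = b + 2y = 7.38 + 2×11.6 = 30.58 m. Hydraulic radius R = A/P = 85.61/30.58 = 2.799 m. Q_A = (1/0.031)·85.61·2.799^(2/3)·√0.00023 = 83.19 m³/s.
Channel B: Flow area A = b·y = 7.04 × 5.98 = 42.1 m². Wetted perimeter P = b + 2y = 7.04 + 2×5.98 = 19 m. Hydraulic radius R = A/P = 42.1/19 = 2.216 m. Q_B = (1/0.031)·42.1·2.216^(2/3)·√0.00023 = 35 m³/s.
Q_A = 83.19 m³/s vs Q_B = 35 m³/s, so channel A carries more.

channel A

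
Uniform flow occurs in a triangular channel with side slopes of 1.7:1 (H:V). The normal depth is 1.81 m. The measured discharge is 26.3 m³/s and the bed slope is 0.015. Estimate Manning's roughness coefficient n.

For a triangular section with side slope z = 1.7: A = zy² = 1.7×1.81² = 5.569 m²; P = 2y√(1+z²) = 2×1.81×1.972 = 7.14 m.
Hydraulic radius R = A/P = 5.569/7.14 = 0.7801 m.
Rearranging Manning's equation: n = (1/Q) A R^(2/3) S^(1/2) = (1/26.3) × 5.569 × 0.7801^(2/3) × √0.015 = 0.022.

n = 0.022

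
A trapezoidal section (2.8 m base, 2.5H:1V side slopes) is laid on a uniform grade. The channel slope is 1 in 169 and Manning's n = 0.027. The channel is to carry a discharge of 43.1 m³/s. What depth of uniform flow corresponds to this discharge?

y_n = 1.89 m

Manning's equation rearranged: A R^(2/3) = nQ / (1·√S) = 0.027 × 43.1 / (√0.005917) = 15.13.
Trying y = 2.12 m: A R^(2/3) = 19.48 — high.
Trying y = 1.32 m: A R^(2/3) = 7.012 — low.
Trying y = 1.89 m: A R^(2/3) = 15.12 — matches.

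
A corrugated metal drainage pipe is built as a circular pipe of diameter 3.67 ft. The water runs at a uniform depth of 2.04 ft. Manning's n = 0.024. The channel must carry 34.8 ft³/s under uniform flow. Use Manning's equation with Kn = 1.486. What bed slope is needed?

S = 0.00892

For a circular section of diameter D = 3.67 ft at depth y = 2.04 ft, the central angle is θ = 2 arccos(1 − 2y/D) = 3.365 rad. Then A = (D²/8)(θ − sin θ) = 6.04 ft² and P = Dθ/2 = 6.176 ft.
Hydraulic radius R = A/P = 6.04/6.176 = 0.978 ft.
From Manning's equation, S = [nQ / (1.486 A R^(2/3))]² = [0.024 × 34.8 / (1.486 × 6.04 × 0.978^(2/3))]² = 0.00892.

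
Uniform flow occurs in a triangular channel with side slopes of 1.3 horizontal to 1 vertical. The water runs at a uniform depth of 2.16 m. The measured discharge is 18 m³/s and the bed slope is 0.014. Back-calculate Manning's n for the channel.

n = 0.0359

For a triangular section with side slope z = 1.3: A = zy² = 1.3×2.16² = 6.065 m²; P = 2y√(1+z²) = 2×2.16×1.64 = 7.085 m.
Hydraulic radius R = A/P = 6.065/7.085 = 0.856 m.
Rearranging Manning's equation: n = (1/Q) A R^(2/3) S^(1/2) = (1/18) × 6.065 × 0.856^(2/3) × √0.014 = 0.0359.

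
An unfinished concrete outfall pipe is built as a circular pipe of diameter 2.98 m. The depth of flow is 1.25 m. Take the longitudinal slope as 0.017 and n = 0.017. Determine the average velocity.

For a circular section of diameter D = 2.98 m at depth y = 1.25 m, the central angle is θ = 2 arccos(1 − 2y/D) = 2.818 rad. Then A = (D²/8)(θ − sin θ) = 2.775 m² and P = Dθ/2 = 4.199 m.
Hydraulic radius R = A/P = 2.775/4.199 = 0.6609 m.
From Manning's equation, V = (1/n) R^(2/3) S^(1/2) = (1/0.017) × 0.6609^(2/3) × 0.017^(1/2) = 5.82 m/s.

V = 5.82 m/s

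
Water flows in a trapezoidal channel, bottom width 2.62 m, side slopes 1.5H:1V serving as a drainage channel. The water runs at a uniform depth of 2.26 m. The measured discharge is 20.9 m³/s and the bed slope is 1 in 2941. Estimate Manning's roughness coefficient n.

With bottom width b = 2.62 m and side slope z = 1.5: A = (b + zy)y = (2.62 + 1.5×2.26)×2.26 = 13.58 m²; P = b + 2y√(1+z²) = 2.62 + 2×2.26×1.803 = 10.77 m.
Hydraulic radius R = A/P = 13.58/10.77 = 1.261 m.
Rearranging Manning's equation: n = (1/Q) A R^(2/3) S^(1/2) = (1/20.9) × 13.58 × 1.261^(2/3) × √0.00034 = 0.014.

n = 0.014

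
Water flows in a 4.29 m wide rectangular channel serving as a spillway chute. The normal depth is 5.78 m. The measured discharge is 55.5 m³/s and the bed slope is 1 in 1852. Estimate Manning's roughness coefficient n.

n = 0.014

Flow area A = b·y = 4.29 × 5.78 = 24.8 m². Wetted perimeter P = b + 2y = 4.29 + 2×5.78 = 15.85 m.
Hydraulic radius R = A/P = 24.8/15.85 = 1.564 m.
Rearranging Manning's equation: n = (1/Q) A R^(2/3) S^(1/2) = (1/55.5) × 24.8 × 1.564^(2/3) × √0.00054 = 0.014.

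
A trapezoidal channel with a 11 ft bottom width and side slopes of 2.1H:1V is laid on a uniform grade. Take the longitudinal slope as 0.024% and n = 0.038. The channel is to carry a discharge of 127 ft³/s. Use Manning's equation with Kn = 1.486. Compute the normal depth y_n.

y_n = 4.77 ft

Manning's equation rearranged: A R^(2/3) = nQ / (1.486·√S) = 0.038 × 127 / (1.486 × √0.00024) = 209.6.
At y = 3.95 ft: A R^(2/3) = 143.9 — low.
At y = 5.86 ft: A R^(2/3) = 319 — high.
At y = 4.77 ft: A R^(2/3) = 209.5 — close enough.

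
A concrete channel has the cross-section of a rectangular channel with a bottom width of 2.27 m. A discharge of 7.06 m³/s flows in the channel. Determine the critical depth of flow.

For a rectangular channel, critical depth y_c = (q²/g)^(1/3) where q = Q/b = 7.06/2.27 = 3.11 m²/s.
So y_c = (3.11²/9.81)^(1/3) = 0.995 m.

y_c = 0.995 m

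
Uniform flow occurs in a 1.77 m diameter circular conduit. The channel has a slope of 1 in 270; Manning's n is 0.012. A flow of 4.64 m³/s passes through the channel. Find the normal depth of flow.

Manning's equation rearranged: A R^(2/3) = nQ / (1·√S) = 0.012 × 4.64 / (√0.003704) = 0.9149.
At y = 1.19 m: A R^(2/3) = 1.133 — over.
At y = 0.737 m: A R^(2/3) = 0.518 — short.
At y = 1.03 m: A R^(2/3) = 0.9155 — ≈ 0.9149.

y_n = 1.03 m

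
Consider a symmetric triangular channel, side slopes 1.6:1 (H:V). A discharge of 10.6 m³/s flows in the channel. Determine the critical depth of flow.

y_c = 1.55 m

At critical depth, Q² T / (g A³) = 1, i.e. A³/T = Q²/g = 10.6²/9.81 = 11.45.
At y = 1.85 m: A³/T = 27.74 — over.
At y = 1.37 m: A³/T = 6.178 — short.
At y = 1.55 m: A³/T = 11.45 — close enough.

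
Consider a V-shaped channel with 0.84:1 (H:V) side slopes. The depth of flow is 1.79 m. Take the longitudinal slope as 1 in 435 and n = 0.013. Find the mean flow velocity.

For a triangular section with side slope z = 0.84: A = zy² = 0.84×1.79² = 2.691 m²; P = 2y√(1+z²) = 2×1.79×1.306 = 4.675 m.
Hydraulic radius R = A/P = 2.691/4.675 = 0.5757 m.
From Manning's equation, V = (1/n) R^(2/3) S^(1/2) = (1/0.013) × 0.5757^(2/3) × 0.002299^(1/2) = 2.55 m/s.

V = 2.55 m/s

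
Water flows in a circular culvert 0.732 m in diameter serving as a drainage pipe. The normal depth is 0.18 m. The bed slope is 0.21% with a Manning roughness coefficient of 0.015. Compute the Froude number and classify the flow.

For a circular section of diameter D = 0.732 m at depth y = 0.18 m, the central angle is θ = 2 arccos(1 − 2y/D) = 2.075 rad. Then A = (D²/8)(θ − sin θ) = 0.08038 m² and P = Dθ/2 = 0.7596 m.
Hydraulic radius R = A/P = 0.08038/0.7596 = 0.1058 m.
V = (1/n) R^(2/3) √S = (1/0.015) × 0.1058^(2/3) × √0.0021 = 0.6835 m/s. Hydraulic depth D_h = A/T = 0.08038/0.6304 = 0.1275 m.
Froude number Fr = V/√(g·D_h) = 0.6835/√(9.81×0.1275) = 0.611, which is less than 1, so the flow is subcritical.

subcritical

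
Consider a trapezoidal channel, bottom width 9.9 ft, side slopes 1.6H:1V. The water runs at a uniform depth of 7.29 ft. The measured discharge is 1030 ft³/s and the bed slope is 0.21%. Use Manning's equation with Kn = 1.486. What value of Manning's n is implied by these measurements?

With bottom width b = 9.9 ft and side slope z = 1.6: A = (b + zy)y = (9.9 + 1.6×7.29)×7.29 = 157.2 ft²; P = b + 2y√(1+z²) = 9.9 + 2×7.29×1.887 = 37.41 ft.
Hydraulic radius R = A/P = 157.2/37.41 = 4.202 ft.
Rearranging Manning's equation: n = (1.486/Q) A R^(2/3) S^(1/2) = (1.486/1030) × 157.2 × 4.202^(2/3) × √0.0021 = 0.0271.

n = 0.0271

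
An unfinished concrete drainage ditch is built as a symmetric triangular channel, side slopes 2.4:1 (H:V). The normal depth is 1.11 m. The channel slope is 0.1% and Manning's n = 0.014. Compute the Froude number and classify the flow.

For a triangular section with side slope z = 2.4: A = zy² = 2.4×1.11² = 2.957 m²; P = 2y√(1+z²) = 2×1.11×2.6 = 5.772 m.
Hydraulic radius R = A/P = 2.957/5.772 = 0.5123 m.
V = (1/n) R^(2/3) √S = (1/0.014) × 0.5123^(2/3) × √0.001 = 1.446 m/s. Hydraulic depth D_h = A/T = 2.957/5.328 = 0.555 m.
Froude number Fr = V/√(g·D_h) = 1.446/√(9.81×0.555) = 0.62, which is less than 1, so the flow is subcritical.

subcritical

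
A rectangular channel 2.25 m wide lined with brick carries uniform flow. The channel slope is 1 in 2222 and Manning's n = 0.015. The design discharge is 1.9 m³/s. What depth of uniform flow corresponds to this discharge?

Manning's equation rearranged: A R^(2/3) = nQ / (1·√S) = 0.015 × 1.9 / (√0.00045) = 1.343.
Trying y = 1.05 m: A R^(2/3) = 1.573 — too large.
Trying y = 0.749 m: A R^(2/3) = 0.9891 — too small.
Trying y = 0.935 m: A R^(2/3) = 1.344 — matches.

y_n = 0.935 m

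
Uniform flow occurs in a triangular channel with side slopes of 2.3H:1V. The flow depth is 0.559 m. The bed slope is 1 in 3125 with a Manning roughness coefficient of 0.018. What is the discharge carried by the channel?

For a triangular section with side slope z = 2.3: A = zy² = 2.3×0.559² = 0.7187 m²; P = 2y√(1+z²) = 2×0.559×2.508 = 2.804 m.
Hydraulic radius R = A/P = 0.7187/2.804 = 0.2563 m.
Manning's equation: Q = (1/n) A R^(2/3) S^(1/2) = (1/0.018) × 0.7187 × 0.2563^(2/3) × 0.00032^(1/2) = 0.288 m³/s.

Q = 0.288 m³/s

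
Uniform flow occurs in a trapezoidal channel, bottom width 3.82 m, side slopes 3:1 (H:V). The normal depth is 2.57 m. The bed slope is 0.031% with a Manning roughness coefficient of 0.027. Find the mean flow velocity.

With bottom width b = 3.82 m and side slope z = 3: A = (b + zy)y = (3.82 + 3×2.57)×2.57 = 29.63 m²; P = b + 2y√(1+z²) = 3.82 + 2×2.57×3.162 = 20.07 m.
Hydraulic radius R = A/P = 29.63/20.07 = 1.476 m.
From Manning's equation, V = (1/n) R^(2/3) S^(1/2) = (1/0.027) × 1.476^(2/3) × 0.00031^(1/2) = 0.845 m/s.

V = 0.845 m/s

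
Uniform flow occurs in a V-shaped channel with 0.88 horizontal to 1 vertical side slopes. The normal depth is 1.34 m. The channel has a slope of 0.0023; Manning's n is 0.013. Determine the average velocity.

For a triangular section with side slope z = 0.88: A = zy² = 0.88×1.34² = 1.58 m²; P = 2y√(1+z²) = 2×1.34×1.332 = 3.57 m.
Hydraulic radius R = A/P = 1.58/3.57 = 0.4426 m.
From Manning's equation, V = (1/n) R^(2/3) S^(1/2) = (1/0.013) × 0.4426^(2/3) × 0.0023^(1/2) = 2.14 m/s.

V = 2.14 m/s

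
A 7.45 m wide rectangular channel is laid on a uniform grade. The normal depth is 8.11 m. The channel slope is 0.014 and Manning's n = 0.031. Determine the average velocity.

V = 7.13 m/s

Flow area A = b·y = 7.45 × 8.11 = 60.42 m². Wetted perimeter P = b + 2y = 7.45 + 2×8.11 = 23.67 m.
Hydraulic radius R = A/P = 60.42/23.67 = 2.553 m.
From Manning's equation, V = (1/n) R^(2/3) S^(1/2) = (1/0.031) × 2.553^(2/3) × 0.014^(1/2) = 7.13 m/s.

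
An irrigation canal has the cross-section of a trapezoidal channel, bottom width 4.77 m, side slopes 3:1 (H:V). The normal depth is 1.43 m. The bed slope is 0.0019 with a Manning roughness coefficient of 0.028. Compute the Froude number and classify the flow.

With bottom width b = 4.77 m and side slope z = 3: A = (b + zy)y = (4.77 + 3×1.43)×1.43 = 12.96 m²; P = b + 2y√(1+z²) = 4.77 + 2×1.43×3.162 = 13.81 m.
Hydraulic radius R = A/P = 12.96/13.81 = 0.9379 m.
V = (1/n) R^(2/3) √S = (1/0.028) × 0.9379^(2/3) × √0.0019 = 1.492 m/s. Hydraulic depth D_h = A/T = 12.96/13.35 = 0.9705 m.
Froude number Fr = V/√(g·D_h) = 1.492/√(9.81×0.9705) = 0.483, which is less than 1, so the flow is subcritical.

subcritical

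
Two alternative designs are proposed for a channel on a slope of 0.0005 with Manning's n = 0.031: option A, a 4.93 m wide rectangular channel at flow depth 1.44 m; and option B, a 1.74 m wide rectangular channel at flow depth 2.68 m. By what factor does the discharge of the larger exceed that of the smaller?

Channel A: Flow area A = b·y = 4.93 × 1.44 = 7.099 m². Wetted perimeter P = b + 2y = 4.93 + 2×1.44 = 7.81 m. Hydraulic radius R = A/P = 7.099/7.81 = 0.909 m. Q_A = (1/0.031)·7.099·0.909^(2/3)·√0.0005 = 4.805 m³/s.
Channel B: Flow area A = b·y = 1.74 × 2.68 = 4.663 m². Wetted perimeter P = b + 2y = 1.74 + 2×2.68 = 7.1 m. Hydraulic radius R = A/P = 4.663/7.1 = 0.6568 m. Q_B = (1/0.031)·4.663·0.6568^(2/3)·√0.0005 = 2.542 m³/s.
The larger discharge is 4.805 m³/s and the smaller is 2.542 m³/s; the ratio is 1.89.

1.89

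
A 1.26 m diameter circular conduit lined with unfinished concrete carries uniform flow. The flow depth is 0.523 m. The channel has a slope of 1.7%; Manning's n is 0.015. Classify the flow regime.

supercritical

For a circular section of diameter D = 1.26 m at depth y = 0.523 m, the central angle is θ = 2 arccos(1 − 2y/D) = 2.8 rad. Then A = (D²/8)(θ − sin θ) = 0.4893 m² and P = Dθ/2 = 1.764 m.
Hydraulic radius R = A/P = 0.4893/1.764 = 0.2773 m.
V = (1/n) R^(2/3) √S = (1/0.015) × 0.2773^(2/3) × √0.017 = 3.697 m/s. Hydraulic depth D_h = A/T = 0.4893/1.242 = 0.394 m.
Froude number Fr = V/√(g·D_h) = 3.697/√(9.81×0.394) = 1.88, which is greater than 1, so the flow is supercritical.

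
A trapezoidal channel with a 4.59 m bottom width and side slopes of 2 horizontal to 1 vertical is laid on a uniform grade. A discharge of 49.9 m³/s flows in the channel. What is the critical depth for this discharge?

y_c = 1.77 m

At critical depth, Q² T / (g A³) = 1, i.e. A³/T = Q²/g = 49.9²/9.81 = 253.8.
Try y = 2.16 m: A³/T = 538.8 — over.
Try y = 1.44 m: A³/T = 120.3 — short.
Try y = 1.77 m: A³/T = 255.3 — matches.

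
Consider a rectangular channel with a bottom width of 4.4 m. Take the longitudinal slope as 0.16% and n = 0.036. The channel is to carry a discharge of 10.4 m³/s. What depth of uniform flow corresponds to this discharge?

Manning's equation rearranged: A R^(2/3) = nQ / (1·√S) = 0.036 × 10.4 / (√0.0016) = 9.36.
Trying y = 2.45 m: A R^(2/3) = 11.9 — over.
Trying y = 2.05 m: A R^(2/3) = 9.384 — matches.

y_n = 2.05 m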